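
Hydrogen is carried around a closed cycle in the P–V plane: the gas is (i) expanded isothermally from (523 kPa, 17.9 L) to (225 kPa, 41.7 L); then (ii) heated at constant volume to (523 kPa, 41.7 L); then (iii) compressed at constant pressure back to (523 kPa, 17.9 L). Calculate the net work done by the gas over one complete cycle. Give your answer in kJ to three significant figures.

Leg (i): W = PᵢVᵢ ln(V_f/Vᵢ) = (9362) ln(41.7/17.9) = 7917 J.
Leg (ii): W = 0.
Leg (iii): W = PΔV = (523)(17.9 − 41.7) = -12447 J.
W_net = 7917 − 12447 = -4530 J.

W_net ≈ -4.53 kJ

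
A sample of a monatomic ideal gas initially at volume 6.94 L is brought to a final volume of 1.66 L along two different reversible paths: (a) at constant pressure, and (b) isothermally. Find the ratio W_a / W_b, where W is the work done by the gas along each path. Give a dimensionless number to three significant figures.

W_a / W_b ≈ 0.532

Path (a) isobaric: W = P₁(V₂ − V₁) → W_a/(P₁V₁) = -0.7608.
Path (b) isothermal: W = P₁V₁ ln(V₂/V₁) → W_b/(P₁V₁) = -1.43.
W_a / W_b = -0.7608 / -1.43 = 0.5319.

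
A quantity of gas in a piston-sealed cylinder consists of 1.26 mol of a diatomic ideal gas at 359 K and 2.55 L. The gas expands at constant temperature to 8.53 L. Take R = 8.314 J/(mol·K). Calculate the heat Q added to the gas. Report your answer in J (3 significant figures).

Q ≈ 4540 J

Isothermal ⇒ ΔU = 0, so Q = W = nRT ln(V₂/V₁).
Q = (1.26)(8.314)(359) ln(8.53/2.55) = 3761 × 1.207 = 4541 J.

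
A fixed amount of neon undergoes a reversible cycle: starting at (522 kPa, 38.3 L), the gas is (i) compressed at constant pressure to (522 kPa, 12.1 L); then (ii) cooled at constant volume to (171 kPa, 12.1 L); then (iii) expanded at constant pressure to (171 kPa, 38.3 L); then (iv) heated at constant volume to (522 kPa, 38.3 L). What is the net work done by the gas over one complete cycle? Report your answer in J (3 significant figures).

W_net ≈ -9200 J

Constant-volume legs do no work.
W(i) = (522)(12.1 − 38.3) = -13676 J; W(iii) = (171)(38.3 − 12.1) = 4480 J.
W_net = -13676 + 4480 = -9196 J (the counter-clockwise enclosed area).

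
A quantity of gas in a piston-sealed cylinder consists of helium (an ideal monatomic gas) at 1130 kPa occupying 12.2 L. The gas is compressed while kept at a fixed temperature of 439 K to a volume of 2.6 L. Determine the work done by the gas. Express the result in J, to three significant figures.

W ≈ -21300 J

Isothermal: W = nRT ln(V₂/V₁) = P₁V₁ ln(V₂/V₁).
P₁V₁ = (1130 kPa)(12.2 L) = 13786 J.
W = 13786 × ln(2.6/12.2) = 13786 × -1.546
W_by_gas = -21312 J.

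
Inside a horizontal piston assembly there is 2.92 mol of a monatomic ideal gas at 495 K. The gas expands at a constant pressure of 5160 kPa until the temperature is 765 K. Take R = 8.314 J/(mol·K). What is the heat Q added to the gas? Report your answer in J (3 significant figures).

Isobaric: W = nRΔT = (2.92)(8.314)(270) = 6555 J.
ΔU = nCᵥΔT with Cᵥ = 3R/2: ΔU = (2.92)(12.47)(270) = 9832 J.
Q = ΔU + W = 9832 + 6555 = 16387 J.

Q ≈ 16400 J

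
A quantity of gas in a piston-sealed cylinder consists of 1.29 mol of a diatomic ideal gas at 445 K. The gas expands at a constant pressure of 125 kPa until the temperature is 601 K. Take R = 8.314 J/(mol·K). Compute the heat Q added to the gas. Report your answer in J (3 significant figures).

Isobaric: W = nRΔT = (1.29)(8.314)(156) = 1673 J.
ΔU = nCᵥΔT with Cᵥ = 5R/2: ΔU = (1.29)(20.79)(156) = 4183 J.
Q = ΔU + W = 4183 + 1673 = 5856 J.

Q ≈ 5860 J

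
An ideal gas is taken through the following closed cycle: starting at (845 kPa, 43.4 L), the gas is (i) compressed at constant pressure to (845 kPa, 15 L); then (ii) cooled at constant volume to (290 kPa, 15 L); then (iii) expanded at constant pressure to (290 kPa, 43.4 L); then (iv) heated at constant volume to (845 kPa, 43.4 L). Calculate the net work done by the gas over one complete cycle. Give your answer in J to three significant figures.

W_net ≈ -15800 J

Constant-volume legs do no work.
W(i) = (845)(15 − 43.4) = -23998 J; W(iii) = (290)(43.4 − 15) = 8236 J.
W_net = -23998 + 8236 = -15762 J (the counter-clockwise enclosed area).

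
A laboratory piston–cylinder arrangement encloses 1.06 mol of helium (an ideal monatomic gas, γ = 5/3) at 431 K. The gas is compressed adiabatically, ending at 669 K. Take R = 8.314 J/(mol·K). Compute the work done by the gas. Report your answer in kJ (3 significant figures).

W ≈ -3.15 kJ

Adiabatic ⇒ Q = 0, so W_by = −ΔU = nCᵥ(T₁ − T₂).
Cᵥ = 3R/2 = 12.47 J/(mol·K).
W = (1.06)(12.47)(431 − 669) = -3146 J.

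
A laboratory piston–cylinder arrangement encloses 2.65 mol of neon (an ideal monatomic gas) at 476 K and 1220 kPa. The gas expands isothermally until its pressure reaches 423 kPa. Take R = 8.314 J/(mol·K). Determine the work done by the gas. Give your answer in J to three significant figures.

Isothermal process: W = nRT ln(V₂/V₁) = nRT ln(P₁/P₂).
W = (2.65)(8.314)(476) × ln(1220/423)
  = 10487 × ln(2.884) = 10487 × 1.059
W_by_gas = 11108 J.

W ≈ 11100 J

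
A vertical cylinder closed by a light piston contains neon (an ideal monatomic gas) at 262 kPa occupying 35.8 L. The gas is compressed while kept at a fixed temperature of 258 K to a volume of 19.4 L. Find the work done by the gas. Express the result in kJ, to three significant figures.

W ≈ -5.75 kJ

Isothermal: W = nRT ln(V₂/V₁) = P₁V₁ ln(V₂/V₁).
P₁V₁ = (262 kPa)(35.8 L) = 9380 J.
W = 9380 × ln(19.4/35.8) = 9380 × -0.6127
W_by_gas = -5747 J.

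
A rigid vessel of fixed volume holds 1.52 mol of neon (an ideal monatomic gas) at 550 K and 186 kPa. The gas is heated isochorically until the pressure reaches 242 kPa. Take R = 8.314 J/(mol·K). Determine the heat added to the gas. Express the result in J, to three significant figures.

Constant volume ⇒ W = 0, so Q = ΔU = nCᵥΔT with Cᵥ = 3R/2 = 12.47 J/(mol·K).
At constant V, T₂/T₁ = P₂/P₁ ⇒ ΔT = T₁(P₂/P₁ − 1) = 550·(242/186 − 1) = 165.6 K.
ΔU = (1.52)(12.47)(165.6) = 3139 J.

Q ≈ 3140 J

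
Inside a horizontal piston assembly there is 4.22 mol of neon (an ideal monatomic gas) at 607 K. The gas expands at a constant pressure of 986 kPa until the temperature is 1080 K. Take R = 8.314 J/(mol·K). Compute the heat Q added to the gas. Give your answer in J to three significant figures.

Isobaric: W = nRΔT = (4.22)(8.314)(473) = 16595 J.
ΔU = nCᵥΔT with Cᵥ = 3R/2: ΔU = (4.22)(12.47)(473) = 24893 J.
Q = ΔU + W = 24893 + 16595 = 41488 J.

Q ≈ 41500 J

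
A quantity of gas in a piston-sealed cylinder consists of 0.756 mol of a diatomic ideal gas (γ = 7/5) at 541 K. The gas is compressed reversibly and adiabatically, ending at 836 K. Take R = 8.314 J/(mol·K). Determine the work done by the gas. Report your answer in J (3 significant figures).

W ≈ -4640 J

Adiabatic ⇒ Q = 0, so W_by = −ΔU = nCᵥ(T₁ − T₂).
Cᵥ = 5R/2 = 20.79 J/(mol·K).
W = (0.756)(20.79)(541 − 836) = -4635 J.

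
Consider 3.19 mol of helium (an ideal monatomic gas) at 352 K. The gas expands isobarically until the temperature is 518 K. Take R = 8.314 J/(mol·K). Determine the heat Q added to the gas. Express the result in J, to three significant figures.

Isobaric: W = nRΔT = (3.19)(8.314)(166) = 4403 J.
ΔU = nCᵥΔT with Cᵥ = 3R/2: ΔU = (3.19)(12.47)(166) = 6604 J.
Q = ΔU + W = 6604 + 4403 = 11006 J.

Q ≈ 11000 J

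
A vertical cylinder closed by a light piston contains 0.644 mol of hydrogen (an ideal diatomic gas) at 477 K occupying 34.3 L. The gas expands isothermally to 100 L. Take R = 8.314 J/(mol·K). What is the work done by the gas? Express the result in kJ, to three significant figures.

Isothermal: W = nRT ln(V₂/V₁).
W = (0.644)(8.314)(477) × ln(100/34.3)
  = 2554 × 1.07
W_by_gas = 2733 J.

W ≈ 2.73 kJ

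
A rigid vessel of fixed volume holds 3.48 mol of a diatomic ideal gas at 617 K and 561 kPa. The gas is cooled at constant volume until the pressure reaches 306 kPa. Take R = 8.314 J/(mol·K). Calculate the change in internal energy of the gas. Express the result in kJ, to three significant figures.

Constant volume ⇒ W = 0, so Q = ΔU = nCᵥΔT with Cᵥ = 5R/2 = 20.79 J/(mol·K).
At constant V, T₂/T₁ = P₂/P₁ ⇒ ΔT = T₁(P₂/P₁ − 1) = 617·(306/561 − 1) = -280.5 K.
ΔU = (3.48)(20.79)(-280.5) = -20286 J.

ΔU ≈ -20.3 kJ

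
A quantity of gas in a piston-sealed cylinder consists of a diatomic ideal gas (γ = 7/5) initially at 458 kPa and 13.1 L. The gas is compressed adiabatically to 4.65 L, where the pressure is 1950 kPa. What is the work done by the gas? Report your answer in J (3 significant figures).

Adiabatic: W = (P₁V₁ − P₂V₂)/(γ − 1) with γ = 7/5.
P₁V₁ = 6000 J, P₂V₂ = 9068 J.
W = (6000 − 9068) / 0.4 = -7669 J.

W ≈ -7670 J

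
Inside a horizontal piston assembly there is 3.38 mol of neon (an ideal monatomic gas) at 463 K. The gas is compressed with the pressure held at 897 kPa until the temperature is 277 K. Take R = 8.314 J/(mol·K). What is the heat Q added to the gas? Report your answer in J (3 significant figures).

Q ≈ -13100 J

Isobaric: W = nRΔT = (3.38)(8.314)(-186) = -5227 J.
ΔU = nCᵥΔT with Cᵥ = 3R/2: ΔU = (3.38)(12.47)(-186) = -7840 J.
Q = ΔU + W = -7840 − 5227 = -13067 J.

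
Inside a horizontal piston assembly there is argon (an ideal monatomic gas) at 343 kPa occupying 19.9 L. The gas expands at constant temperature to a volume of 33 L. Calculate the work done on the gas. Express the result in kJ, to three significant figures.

Isothermal: W = nRT ln(V₂/V₁) = P₁V₁ ln(V₂/V₁).
P₁V₁ = (343 kPa)(19.9 L) = 6826 J.
W = 6826 × ln(33/19.9) = 6826 × 0.5058
W_by_gas = 3452 J; work on gas = −W_by = -3452 J.

W ≈ -3.45 kJ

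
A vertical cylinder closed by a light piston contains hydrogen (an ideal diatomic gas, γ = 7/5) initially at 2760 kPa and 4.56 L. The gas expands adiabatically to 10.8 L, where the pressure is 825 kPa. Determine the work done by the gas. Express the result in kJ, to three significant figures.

W ≈ 9.19 kJ

Adiabatic: W = (P₁V₁ − P₂V₂)/(γ − 1) with γ = 7/5.
P₁V₁ = 12586 J, P₂V₂ = 8910 J.
W = (12586 − 8910) / 0.4 = 9189 J.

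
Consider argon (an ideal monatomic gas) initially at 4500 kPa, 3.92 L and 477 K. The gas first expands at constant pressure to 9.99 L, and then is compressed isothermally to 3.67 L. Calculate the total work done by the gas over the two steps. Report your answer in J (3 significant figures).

W_total ≈ -17700 J

Step 1 (isobaric): W = PΔV = (4500 kPa)(9.99 − 3.92 L) = 27315 J.
After step 1: P = 4500 kPa, V = 9.99 L, T = 1216 K.
Step 2 (isothermal): W = P₁V₁ ln(V₂/V₁) = (44955) ln(3.67/9.99) = -45018 J.
W_total = 27315 − 45018 = -17703 J.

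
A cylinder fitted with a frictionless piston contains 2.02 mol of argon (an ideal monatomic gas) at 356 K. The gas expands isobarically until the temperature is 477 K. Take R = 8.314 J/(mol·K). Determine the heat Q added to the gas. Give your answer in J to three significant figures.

Q ≈ 5080 J

Isobaric: W = nRΔT = (2.02)(8.314)(121) = 2032 J.
ΔU = nCᵥΔT with Cᵥ = 3R/2: ΔU = (2.02)(12.47)(121) = 3048 J.
Q = ΔU + W = 3048 + 2032 = 5080 J.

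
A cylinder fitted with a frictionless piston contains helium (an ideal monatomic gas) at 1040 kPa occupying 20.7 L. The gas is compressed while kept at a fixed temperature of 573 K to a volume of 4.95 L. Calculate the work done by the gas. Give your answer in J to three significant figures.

W ≈ -30800 J

Isothermal: W = nRT ln(V₂/V₁) = P₁V₁ ln(V₂/V₁).
P₁V₁ = (1040 kPa)(20.7 L) = 21528 J.
W = 21528 × ln(4.95/20.7) = 21528 × -1.431
W_by_gas = -30801 J.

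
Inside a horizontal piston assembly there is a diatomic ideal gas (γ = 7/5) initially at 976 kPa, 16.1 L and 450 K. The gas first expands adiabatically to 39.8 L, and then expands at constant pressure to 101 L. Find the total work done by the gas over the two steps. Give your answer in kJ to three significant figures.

W_total ≈ 28.8 kJ

Step 1 (adiabatic): W = (P₁V₁ − P₂V₂)/(γ−1) = (15714 − 10941)/0.4 = 11932 J.
After step 1: P = 274.9 kPa, V = 39.8 L, T = 313.3 K.
Step 2 (isobaric): W = PΔV = (274.9 kPa)(101 − 39.8 L) = 16824 J.
W_total = 11932 + 16824 = 28755 J.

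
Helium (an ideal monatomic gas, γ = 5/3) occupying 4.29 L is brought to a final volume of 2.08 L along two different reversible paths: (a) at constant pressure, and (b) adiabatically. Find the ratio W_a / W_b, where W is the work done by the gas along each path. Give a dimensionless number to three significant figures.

W_a / W_b ≈ 0.554

Path (a) isobaric: W = P₁(V₂ − V₁) → W_a/(P₁V₁) = -0.5152.
Path (b) adiabatic: W = P₁V₁(1 − (V₁/V₂)^(γ−1))/(γ−1) → W_b/(P₁V₁) = -0.9305.
W_a / W_b = -0.5152 / -0.9305 = 0.5537.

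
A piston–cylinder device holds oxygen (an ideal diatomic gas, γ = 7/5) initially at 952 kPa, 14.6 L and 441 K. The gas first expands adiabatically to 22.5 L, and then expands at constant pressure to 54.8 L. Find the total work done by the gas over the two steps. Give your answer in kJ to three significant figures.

W_total ≈ 22.3 kJ

Step 1 (adiabatic): W = (P₁V₁ − P₂V₂)/(γ−1) = (13899 − 11691)/0.4 = 5520 J.
After step 1: P = 519.6 kPa, V = 22.5 L, T = 370.9 K.
Step 2 (isobaric): W = PΔV = (519.6 kPa)(54.8 − 22.5 L) = 16783 J.
W_total = 5520 + 16783 = 22303 J.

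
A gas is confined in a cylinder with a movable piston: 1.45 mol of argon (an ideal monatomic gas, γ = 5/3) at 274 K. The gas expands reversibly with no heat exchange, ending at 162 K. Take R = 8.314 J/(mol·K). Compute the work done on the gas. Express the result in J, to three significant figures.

Adiabatic ⇒ Q = 0, so W_by = −ΔU = nCᵥ(T₁ − T₂).
Cᵥ = 3R/2 = 12.47 J/(mol·K).
W = (1.45)(12.47)(274 − 162) = 2025 J.
Work on gas = −W_by = -2025 J.

W ≈ -2030 J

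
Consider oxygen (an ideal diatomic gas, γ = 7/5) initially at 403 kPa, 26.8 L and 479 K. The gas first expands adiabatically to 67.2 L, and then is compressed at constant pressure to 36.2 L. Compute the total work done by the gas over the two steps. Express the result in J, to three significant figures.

W_total ≈ 4860 J

Step 1 (adiabatic): W = (P₁V₁ − P₂V₂)/(γ−1) = (10800 − 7477)/0.4 = 8308 J.
After step 1: P = 111.3 kPa, V = 67.2 L, T = 331.6 K.
Step 2 (isobaric): W = PΔV = (111.3 kPa)(36.2 − 67.2 L) = -3449 J.
W_total = 8308 − 3449 = 4858 J.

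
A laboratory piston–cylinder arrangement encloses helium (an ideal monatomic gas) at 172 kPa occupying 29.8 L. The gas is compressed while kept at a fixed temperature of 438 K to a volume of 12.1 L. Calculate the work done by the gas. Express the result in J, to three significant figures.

W ≈ -4620 J

Isothermal: W = nRT ln(V₂/V₁) = P₁V₁ ln(V₂/V₁).
P₁V₁ = (172 kPa)(29.8 L) = 5126 J.
W = 5126 × ln(12.1/29.8) = 5126 × -0.9013
W_by_gas = -4620 J.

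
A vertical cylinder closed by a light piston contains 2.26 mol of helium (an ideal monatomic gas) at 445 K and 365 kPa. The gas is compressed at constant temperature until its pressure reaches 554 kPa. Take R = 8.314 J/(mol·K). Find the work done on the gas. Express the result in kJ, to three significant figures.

W ≈ 3.49 kJ

Isothermal process: W = nRT ln(V₂/V₁) = nRT ln(P₁/P₂).
W = (2.26)(8.314)(445) × ln(365/554)
  = 8361 × ln(0.6588) = 8361 × -0.4173
W_by_gas = -3489 J; work on gas = −W_by = 3489 J.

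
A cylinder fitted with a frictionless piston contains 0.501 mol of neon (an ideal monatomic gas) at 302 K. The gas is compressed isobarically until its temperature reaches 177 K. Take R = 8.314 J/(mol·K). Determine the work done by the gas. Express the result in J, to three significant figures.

Isobaric: W = P ΔV = nR ΔT.
W = (0.501)(8.314)(177 − 302) = -520.7 J.

W ≈ -521 J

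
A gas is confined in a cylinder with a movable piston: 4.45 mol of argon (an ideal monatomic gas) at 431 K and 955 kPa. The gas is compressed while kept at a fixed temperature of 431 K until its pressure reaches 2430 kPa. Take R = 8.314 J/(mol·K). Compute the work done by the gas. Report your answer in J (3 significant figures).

Isothermal process: W = nRT ln(V₂/V₁) = nRT ln(P₁/P₂).
W = (4.45)(8.314)(431) × ln(955/2430)
  = 15946 × ln(0.393) = 15946 × -0.9339
W_by_gas = -14892 J.

W ≈ -14900 J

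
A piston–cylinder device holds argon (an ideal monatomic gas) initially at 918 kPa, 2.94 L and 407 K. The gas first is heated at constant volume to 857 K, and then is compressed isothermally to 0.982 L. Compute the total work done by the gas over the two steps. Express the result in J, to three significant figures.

Step 1 (isochoric): W = 0 (constant volume).
After step 1: P = 1933 kPa (V unchanged).
Step 2 (isothermal): W = P₁V₁ ln(V₂/V₁) = (5683) ln(0.982/2.94) = -6232 J.
W_total = 0 − 6232 = -6232 J.

W_total ≈ -6230 J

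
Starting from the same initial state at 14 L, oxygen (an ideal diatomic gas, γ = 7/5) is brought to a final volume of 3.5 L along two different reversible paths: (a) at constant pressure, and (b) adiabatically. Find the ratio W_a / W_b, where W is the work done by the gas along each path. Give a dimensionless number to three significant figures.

W_a / W_b ≈ 0.405

Path (a) isobaric: W = P₁(V₂ − V₁) → W_a/(P₁V₁) = -0.75.
Path (b) adiabatic: W = P₁V₁(1 − (V₁/V₂)^(γ−1))/(γ−1) → W_b/(P₁V₁) = -1.853.
W_a / W_b = -0.75 / -1.853 = 0.4048.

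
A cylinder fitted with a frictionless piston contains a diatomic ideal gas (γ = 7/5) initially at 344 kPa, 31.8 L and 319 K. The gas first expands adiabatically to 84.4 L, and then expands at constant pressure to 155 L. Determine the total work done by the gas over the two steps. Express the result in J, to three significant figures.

W_total ≈ 15000 J

Step 1 (adiabatic): W = (P₁V₁ − P₂V₂)/(γ−1) = (10939 − 7403)/0.4 = 8840 J.
After step 1: P = 87.72 kPa, V = 84.4 L, T = 215.9 K.
Step 2 (isobaric): W = PΔV = (87.72 kPa)(155 − 84.4 L) = 6193 J.
W_total = 8840 + 6193 = 15033 J.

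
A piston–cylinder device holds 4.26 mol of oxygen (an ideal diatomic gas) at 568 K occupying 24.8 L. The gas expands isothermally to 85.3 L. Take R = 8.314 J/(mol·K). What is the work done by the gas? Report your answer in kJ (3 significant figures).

Isothermal: W = nRT ln(V₂/V₁).
W = (4.26)(8.314)(568) × ln(85.3/24.8)
  = 20117 × 1.235
W_by_gas = 24851 J.

W ≈ 24.9 kJ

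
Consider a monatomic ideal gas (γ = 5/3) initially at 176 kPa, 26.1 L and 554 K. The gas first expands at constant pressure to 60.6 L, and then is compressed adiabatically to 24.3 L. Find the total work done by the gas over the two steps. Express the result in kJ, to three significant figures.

W_total ≈ -7.35 kJ

Step 1 (isobaric): W = PΔV = (176 kPa)(60.6 − 26.1 L) = 6072 J.
After step 1: P = 176 kPa, V = 60.6 L, T = 1286 K.
Step 2 (adiabatic): W = (P₁V₁ − P₂V₂)/(γ−1) = (10666 − 19614)/0.667 = -13422 J.
W_total = 6072 − 13422 = -7350 J.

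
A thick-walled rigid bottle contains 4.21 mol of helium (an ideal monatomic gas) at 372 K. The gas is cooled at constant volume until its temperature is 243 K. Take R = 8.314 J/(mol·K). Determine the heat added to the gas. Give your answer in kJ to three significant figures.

Q ≈ -6.77 kJ

Constant volume ⇒ W = 0, so Q = ΔU = nCᵥΔT with Cᵥ = 3R/2 = 12.47 J/(mol·K).
ΔU = (4.21)(12.47)(243 − 372) = -6773 J.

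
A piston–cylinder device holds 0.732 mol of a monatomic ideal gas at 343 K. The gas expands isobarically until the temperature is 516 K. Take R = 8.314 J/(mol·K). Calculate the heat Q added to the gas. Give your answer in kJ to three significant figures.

Isobaric: W = nRΔT = (0.732)(8.314)(173) = 1053 J.
ΔU = nCᵥΔT with Cᵥ = 3R/2: ΔU = (0.732)(12.47)(173) = 1579 J.
Q = ΔU + W = 1579 + 1053 = 2632 J.

Q ≈ 2.63 kJ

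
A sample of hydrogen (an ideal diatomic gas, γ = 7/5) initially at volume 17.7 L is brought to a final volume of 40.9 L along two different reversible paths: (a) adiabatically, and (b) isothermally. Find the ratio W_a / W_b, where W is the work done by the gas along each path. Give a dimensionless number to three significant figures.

W_a / W_b ≈ 0.850

Path (a) adiabatic: W = P₁V₁(1 − (V₁/V₂)^(γ−1))/(γ−1) → W_a/(P₁V₁) = 0.7117.
Path (b) isothermal: W = P₁V₁ ln(V₂/V₁) → W_b/(P₁V₁) = 0.8376.
W_a / W_b = 0.7117 / 0.8376 = 0.8497.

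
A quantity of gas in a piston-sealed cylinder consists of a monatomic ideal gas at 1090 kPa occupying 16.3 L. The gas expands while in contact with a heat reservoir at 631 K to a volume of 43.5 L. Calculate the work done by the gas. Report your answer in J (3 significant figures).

Isothermal: W = nRT ln(V₂/V₁) = P₁V₁ ln(V₂/V₁).
P₁V₁ = (1090 kPa)(16.3 L) = 17767 J.
W = 17767 × ln(43.5/16.3) = 17767 × 0.9816
W_by_gas = 17440 J.

W ≈ 17400 J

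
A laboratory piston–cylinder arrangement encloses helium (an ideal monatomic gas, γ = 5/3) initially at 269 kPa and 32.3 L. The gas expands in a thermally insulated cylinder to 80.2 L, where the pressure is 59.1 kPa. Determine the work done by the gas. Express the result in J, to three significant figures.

Adiabatic: W = (P₁V₁ − P₂V₂)/(γ − 1) with γ = 5/3.
P₁V₁ = 8689 J, P₂V₂ = 4740 J.
W = (8689 − 4740) / 0.6667 = 5923 J.

W ≈ 5920 J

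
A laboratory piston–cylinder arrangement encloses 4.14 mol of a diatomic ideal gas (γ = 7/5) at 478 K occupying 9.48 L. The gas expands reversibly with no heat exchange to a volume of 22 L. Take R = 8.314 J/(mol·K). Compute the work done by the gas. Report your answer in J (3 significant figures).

W ≈ 11800 J

Adiabatic: TV^(γ−1) = const with γ = 7/5.
T₂ = T₁ (V₁/V₂)^(γ−1) = 478 × (9.48/22)^0.4 = 478 × 0.7141 = 341.3 K.
W_by = nCᵥ(T₁ − T₂) = (4.14)(20.79)(478 − 341.3) = 11760 J.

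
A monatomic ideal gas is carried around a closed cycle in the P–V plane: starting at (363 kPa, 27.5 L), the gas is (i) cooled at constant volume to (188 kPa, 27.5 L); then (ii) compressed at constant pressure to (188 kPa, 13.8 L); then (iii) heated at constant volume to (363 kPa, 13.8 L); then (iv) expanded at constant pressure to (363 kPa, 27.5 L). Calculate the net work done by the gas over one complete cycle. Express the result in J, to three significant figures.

Constant-volume legs do no work.
W(ii) = (188)(13.8 − 27.5) = -2576 J; W(iv) = (363)(27.5 − 13.8) = 4973 J.
W_net = -2576 + 4973 = 2397 J (the clockwise enclosed area).

W_net ≈ 2400 J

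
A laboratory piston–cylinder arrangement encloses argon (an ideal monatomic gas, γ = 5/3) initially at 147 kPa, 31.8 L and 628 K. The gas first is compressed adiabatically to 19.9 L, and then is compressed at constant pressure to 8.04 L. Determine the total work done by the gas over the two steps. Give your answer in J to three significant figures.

W_total ≈ -6380 J

Step 1 (adiabatic): W = (P₁V₁ − P₂V₂)/(γ−1) = (4675 − 6389)/0.667 = -2572 J.
After step 1: P = 321.1 kPa, V = 19.9 L, T = 858.4 K.
Step 2 (isobaric): W = PΔV = (321.1 kPa)(8.04 − 19.9 L) = -3808 J.
W_total = -2572 − 3808 = -6380 J.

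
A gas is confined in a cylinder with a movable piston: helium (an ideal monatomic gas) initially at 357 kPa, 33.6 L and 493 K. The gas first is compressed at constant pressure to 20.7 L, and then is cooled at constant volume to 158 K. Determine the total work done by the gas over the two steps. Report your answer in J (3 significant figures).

Step 1 (isobaric): W = PΔV = (357 kPa)(20.7 − 33.6 L) = -4605 J.
Step 2 (isochoric): W = 0 (constant volume).
W_total = -4605 + 0 = -4605 J.

W_total ≈ -4610 J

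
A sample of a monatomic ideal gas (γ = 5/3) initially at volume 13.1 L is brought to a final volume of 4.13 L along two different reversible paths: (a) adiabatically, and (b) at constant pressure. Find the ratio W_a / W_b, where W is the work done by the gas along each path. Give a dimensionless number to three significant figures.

W_a / W_b ≈ 2.54

Path (a) adiabatic: W = P₁V₁(1 − (V₁/V₂)^(γ−1))/(γ−1) → W_a/(P₁V₁) = -1.738.
Path (b) isobaric: W = P₁(V₂ − V₁) → W_b/(P₁V₁) = -0.6847.
W_a / W_b = -1.738 / -0.6847 = 2.539.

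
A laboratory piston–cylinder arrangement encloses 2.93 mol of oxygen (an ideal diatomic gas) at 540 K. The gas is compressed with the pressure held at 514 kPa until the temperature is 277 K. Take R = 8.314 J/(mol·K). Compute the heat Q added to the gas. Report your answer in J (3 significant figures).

Isobaric: W = nRΔT = (2.93)(8.314)(-263) = -6407 J.
ΔU = nCᵥΔT with Cᵥ = 5R/2: ΔU = (2.93)(20.79)(-263) = -16017 J.
Q = ΔU + W = -16017 − 6407 = -22423 J.

Q ≈ -22400 J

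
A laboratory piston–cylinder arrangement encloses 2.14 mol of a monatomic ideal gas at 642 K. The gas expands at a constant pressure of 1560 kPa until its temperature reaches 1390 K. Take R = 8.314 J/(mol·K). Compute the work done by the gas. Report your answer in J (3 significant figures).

Isobaric: W = P ΔV = nR ΔT.
W = (2.14)(8.314)(1390 − 642) = 13308 J.

W ≈ 13300 J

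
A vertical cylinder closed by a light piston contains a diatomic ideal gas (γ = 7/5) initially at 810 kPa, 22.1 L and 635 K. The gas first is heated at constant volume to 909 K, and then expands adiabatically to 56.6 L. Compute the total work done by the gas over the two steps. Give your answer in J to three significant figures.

Step 1 (isochoric): W = 0 (constant volume).
After step 1: P = 1160 kPa (V unchanged).
Step 2 (adiabatic): W = (P₁V₁ − P₂V₂)/(γ−1) = (25625 − 17591)/0.4 = 20085 J.
W_total = 0 + 20085 = 20085 J.

W_total ≈ 20100 J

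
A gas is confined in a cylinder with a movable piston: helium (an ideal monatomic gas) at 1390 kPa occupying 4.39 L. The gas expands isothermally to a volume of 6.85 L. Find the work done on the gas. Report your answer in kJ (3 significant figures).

W ≈ -2.71 kJ

Isothermal: W = nRT ln(V₂/V₁) = P₁V₁ ln(V₂/V₁).
P₁V₁ = (1390 kPa)(4.39 L) = 6102 J.
W = 6102 × ln(6.85/4.39) = 6102 × 0.4449
W_by_gas = 2715 J; work on gas = −W_by = -2715 J.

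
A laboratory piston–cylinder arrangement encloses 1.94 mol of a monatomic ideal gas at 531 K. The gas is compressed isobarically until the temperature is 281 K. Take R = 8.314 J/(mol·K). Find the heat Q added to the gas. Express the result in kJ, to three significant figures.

Isobaric: W = nRΔT = (1.94)(8.314)(-250) = -4032 J.
ΔU = nCᵥΔT with Cᵥ = 3R/2: ΔU = (1.94)(12.47)(-250) = -6048 J.
Q = ΔU + W = -6048 − 4032 = -10081 J.

Q ≈ -10.1 kJ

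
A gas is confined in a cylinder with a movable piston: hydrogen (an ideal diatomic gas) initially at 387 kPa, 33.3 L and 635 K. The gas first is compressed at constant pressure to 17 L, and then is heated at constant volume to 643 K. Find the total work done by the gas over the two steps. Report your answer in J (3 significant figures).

W_total ≈ -6310 J

Step 1 (isobaric): W = PΔV = (387 kPa)(17 − 33.3 L) = -6308 J.
Step 2 (isochoric): W = 0 (constant volume).
W_total = -6308 + 0 = -6308 J.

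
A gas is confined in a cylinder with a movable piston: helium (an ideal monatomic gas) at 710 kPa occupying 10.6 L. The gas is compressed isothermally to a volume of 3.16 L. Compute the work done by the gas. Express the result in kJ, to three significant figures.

Isothermal: W = nRT ln(V₂/V₁) = P₁V₁ ln(V₂/V₁).
P₁V₁ = (710 kPa)(10.6 L) = 7526 J.
W = 7526 × ln(3.16/10.6) = 7526 × -1.21
W_by_gas = -9109 J.

W ≈ -9.11 kJ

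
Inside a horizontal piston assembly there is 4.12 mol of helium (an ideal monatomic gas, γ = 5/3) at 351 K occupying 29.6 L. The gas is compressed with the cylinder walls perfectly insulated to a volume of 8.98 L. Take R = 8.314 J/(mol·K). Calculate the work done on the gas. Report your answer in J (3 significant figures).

Adiabatic: TV^(γ−1) = const with γ = 5/3.
T₂ = T₁ (V₁/V₂)^(γ−1) = 351 × (29.6/8.98)^0.667 = 351 × 2.215 = 777.4 K.
W_by = nCᵥ(T₁ − T₂) = (4.12)(12.47)(351 − 777.4) = -21909 J.
Work on gas = −W_by = 21909 J.

W ≈ 21900 J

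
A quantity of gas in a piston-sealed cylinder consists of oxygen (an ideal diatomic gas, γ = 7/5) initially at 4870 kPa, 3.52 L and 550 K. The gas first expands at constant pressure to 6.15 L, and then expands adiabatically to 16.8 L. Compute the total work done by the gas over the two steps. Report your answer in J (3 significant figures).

W_total ≈ 37600 J

Step 1 (isobaric): W = PΔV = (4870 kPa)(6.15 − 3.52 L) = 12808 J.
After step 1: P = 4870 kPa, V = 6.15 L, T = 960.9 K.
Step 2 (adiabatic): W = (P₁V₁ − P₂V₂)/(γ−1) = (29950 − 20037)/0.4 = 24784 J.
W_total = 12808 + 24784 = 37592 J.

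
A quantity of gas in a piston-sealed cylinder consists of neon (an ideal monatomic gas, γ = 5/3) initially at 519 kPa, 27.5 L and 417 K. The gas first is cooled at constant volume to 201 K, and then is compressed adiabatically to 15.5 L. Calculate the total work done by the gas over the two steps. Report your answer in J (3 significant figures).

Step 1 (isochoric): W = 0 (constant volume).
After step 1: P = 250.2 kPa (V unchanged).
Step 2 (adiabatic): W = (P₁V₁ − P₂V₂)/(γ−1) = (6880 − 10082)/0.667 = -4804 J.
W_total = 0 − 4804 = -4804 J.

W_total ≈ -4800 J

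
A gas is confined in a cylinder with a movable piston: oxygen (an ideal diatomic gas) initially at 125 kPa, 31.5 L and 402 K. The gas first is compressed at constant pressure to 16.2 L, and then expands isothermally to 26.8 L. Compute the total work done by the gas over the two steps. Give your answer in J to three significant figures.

W_total ≈ -893 J

Step 1 (isobaric): W = PΔV = (125 kPa)(16.2 − 31.5 L) = -1912 J.
After step 1: P = 125 kPa, V = 16.2 L, T = 206.7 K.
Step 2 (isothermal): W = P₁V₁ ln(V₂/V₁) = (2025) ln(26.8/16.2) = 1019 J.
W_total = -1912 + 1019 = -893.1 J.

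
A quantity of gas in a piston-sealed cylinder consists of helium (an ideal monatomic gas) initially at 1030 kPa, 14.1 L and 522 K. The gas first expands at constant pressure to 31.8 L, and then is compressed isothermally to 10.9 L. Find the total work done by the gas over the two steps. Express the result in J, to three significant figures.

Step 1 (isobaric): W = PΔV = (1030 kPa)(31.8 − 14.1 L) = 18231 J.
After step 1: P = 1030 kPa, V = 31.8 L, T = 1177 K.
Step 2 (isothermal): W = P₁V₁ ln(V₂/V₁) = (32754) ln(10.9/31.8) = -35070 J.
W_total = 18231 − 35070 = -16839 J.

W_total ≈ -16800 J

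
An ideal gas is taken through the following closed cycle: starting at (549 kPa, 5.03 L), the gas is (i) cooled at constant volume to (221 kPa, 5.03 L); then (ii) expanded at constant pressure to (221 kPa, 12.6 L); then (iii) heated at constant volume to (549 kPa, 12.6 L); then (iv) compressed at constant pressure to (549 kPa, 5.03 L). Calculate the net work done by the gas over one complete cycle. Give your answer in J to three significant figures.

Constant-volume legs do no work.
W(ii) = (221)(12.6 − 5.03) = 1673 J; W(iv) = (549)(5.03 − 12.6) = -4156 J.
W_net = 1673 − 4156 = -2483 J (the counter-clockwise enclosed area).

W_net ≈ -2480 J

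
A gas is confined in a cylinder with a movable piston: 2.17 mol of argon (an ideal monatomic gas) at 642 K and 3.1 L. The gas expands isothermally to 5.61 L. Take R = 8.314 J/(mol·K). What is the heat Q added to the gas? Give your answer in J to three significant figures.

Q ≈ 6870 J

Isothermal ⇒ ΔU = 0, so Q = W = nRT ln(V₂/V₁).
Q = (2.17)(8.314)(642) ln(5.61/3.1) = 11583 × 0.5931 = 6870 J.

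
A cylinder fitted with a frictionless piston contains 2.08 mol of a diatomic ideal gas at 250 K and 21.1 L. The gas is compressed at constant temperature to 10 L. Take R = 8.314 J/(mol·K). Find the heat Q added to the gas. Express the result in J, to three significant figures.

Q ≈ -3230 J

Isothermal ⇒ ΔU = 0, so Q = W = nRT ln(V₂/V₁).
Q = (2.08)(8.314)(250) ln(10/21.1) = 4323 × -0.7467 = -3228 J.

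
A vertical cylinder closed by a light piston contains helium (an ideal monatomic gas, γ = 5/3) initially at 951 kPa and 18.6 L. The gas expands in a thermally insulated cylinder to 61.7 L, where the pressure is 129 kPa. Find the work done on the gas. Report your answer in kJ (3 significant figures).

Adiabatic: W = (P₁V₁ − P₂V₂)/(γ − 1) with γ = 5/3.
P₁V₁ = 17689 J, P₂V₂ = 7959 J.
W = (17689 − 7959) / 0.6667 = 14594 J.
Work on gas = −W_by = -14594 J.

W ≈ -14.6 kJ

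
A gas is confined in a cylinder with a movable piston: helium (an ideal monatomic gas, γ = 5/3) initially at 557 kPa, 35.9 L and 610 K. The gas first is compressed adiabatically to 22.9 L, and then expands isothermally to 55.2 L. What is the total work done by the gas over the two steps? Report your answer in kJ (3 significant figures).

Step 1 (adiabatic): W = (P₁V₁ − P₂V₂)/(γ−1) = (19996 − 26985)/0.667 = -10483 J.
After step 1: P = 1178 kPa, V = 22.9 L, T = 823.2 K.
Step 2 (isothermal): W = P₁V₁ ln(V₂/V₁) = (26985) ln(55.2/22.9) = 23742 J.
W_total = -10483 + 23742 = 13259 J.

W_total ≈ 13.3 kJ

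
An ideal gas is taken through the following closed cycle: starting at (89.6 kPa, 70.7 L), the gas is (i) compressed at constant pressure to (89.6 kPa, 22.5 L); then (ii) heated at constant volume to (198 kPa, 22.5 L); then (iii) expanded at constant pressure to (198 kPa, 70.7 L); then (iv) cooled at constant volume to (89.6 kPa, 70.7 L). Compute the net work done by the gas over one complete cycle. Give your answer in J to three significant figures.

Constant-volume legs do no work.
W(i) = (89.6)(22.5 − 70.7) = -4319 J; W(iii) = (198)(70.7 − 22.5) = 9544 J.
W_net = -4319 + 9544 = 5225 J (the clockwise enclosed area).

W_net ≈ 5220 J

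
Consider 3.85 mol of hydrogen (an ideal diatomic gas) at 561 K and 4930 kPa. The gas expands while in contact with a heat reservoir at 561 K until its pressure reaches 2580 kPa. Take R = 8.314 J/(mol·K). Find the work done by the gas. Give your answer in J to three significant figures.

Isothermal process: W = nRT ln(V₂/V₁) = nRT ln(P₁/P₂).
W = (3.85)(8.314)(561) × ln(4930/2580)
  = 17957 × ln(1.911) = 17957 × 0.6475
W_by_gas = 11628 J.

W ≈ 11600 J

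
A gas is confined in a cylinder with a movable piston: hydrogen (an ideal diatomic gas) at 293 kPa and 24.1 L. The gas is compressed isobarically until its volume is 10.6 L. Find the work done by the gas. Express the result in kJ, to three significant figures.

W ≈ -3.96 kJ

Isobaric: W = P ΔV.
W = (293 kPa)(10.6 − 24.1 L) = (293)(-13.5) = -3956 J.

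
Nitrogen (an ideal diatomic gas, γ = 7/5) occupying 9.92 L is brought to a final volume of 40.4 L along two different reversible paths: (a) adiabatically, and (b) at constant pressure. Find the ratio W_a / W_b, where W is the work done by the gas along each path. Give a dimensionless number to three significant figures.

W_a / W_b ≈ 0.350

Path (a) adiabatic: W = P₁V₁(1 − (V₁/V₂)^(γ−1))/(γ−1) → W_a/(P₁V₁) = 1.074.
Path (b) isobaric: W = P₁(V₂ − V₁) → W_b/(P₁V₁) = 3.073.
W_a / W_b = 1.074 / 3.073 = 0.3497.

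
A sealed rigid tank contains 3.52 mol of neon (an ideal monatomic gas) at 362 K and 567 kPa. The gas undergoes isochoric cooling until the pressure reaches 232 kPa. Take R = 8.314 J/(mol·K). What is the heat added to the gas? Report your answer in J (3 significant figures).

Q ≈ -9390 J

Constant volume ⇒ W = 0, so Q = ΔU = nCᵥΔT with Cᵥ = 3R/2 = 12.47 J/(mol·K).
At constant V, T₂/T₁ = P₂/P₁ ⇒ ΔT = T₁(P₂/P₁ − 1) = 362·(232/567 − 1) = -213.9 K.
ΔU = (3.52)(12.47)(-213.9) = -9389 J.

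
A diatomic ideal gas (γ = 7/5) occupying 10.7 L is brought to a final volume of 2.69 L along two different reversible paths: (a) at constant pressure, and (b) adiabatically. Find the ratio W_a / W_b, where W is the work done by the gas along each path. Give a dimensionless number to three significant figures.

Path (a) isobaric: W = P₁(V₂ − V₁) → W_a/(P₁V₁) = -0.7486.
Path (b) adiabatic: W = P₁V₁(1 − (V₁/V₂)^(γ−1))/(γ−1) → W_b/(P₁V₁) = -1.843.
W_a / W_b = -0.7486 / -1.843 = 0.4062.

W_a / W_b ≈ 0.406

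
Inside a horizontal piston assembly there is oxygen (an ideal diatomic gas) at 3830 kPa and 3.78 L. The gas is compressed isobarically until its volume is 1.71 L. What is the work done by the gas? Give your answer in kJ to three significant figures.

W ≈ -7.93 kJ

Isobaric: W = P ΔV.
W = (3830 kPa)(1.71 − 3.78 L) = (3830)(-2.07) = -7928 J.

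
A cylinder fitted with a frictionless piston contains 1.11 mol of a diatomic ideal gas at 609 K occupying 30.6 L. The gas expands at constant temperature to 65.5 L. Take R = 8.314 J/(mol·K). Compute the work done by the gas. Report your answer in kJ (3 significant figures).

Isothermal: W = nRT ln(V₂/V₁).
W = (1.11)(8.314)(609) × ln(65.5/30.6)
  = 5620 × 0.7611
W_by_gas = 4277 J.

W ≈ 4.28 kJ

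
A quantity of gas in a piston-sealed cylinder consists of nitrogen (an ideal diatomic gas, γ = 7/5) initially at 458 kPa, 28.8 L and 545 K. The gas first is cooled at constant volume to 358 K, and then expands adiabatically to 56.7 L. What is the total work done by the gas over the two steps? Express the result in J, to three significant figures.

W_total ≈ 5140 J

Step 1 (isochoric): W = 0 (constant volume).
After step 1: P = 300.9 kPa (V unchanged).
Step 2 (adiabatic): W = (P₁V₁ − P₂V₂)/(γ−1) = (8665 − 6608)/0.4 = 5141 J.
W_total = 0 + 5141 = 5141 J.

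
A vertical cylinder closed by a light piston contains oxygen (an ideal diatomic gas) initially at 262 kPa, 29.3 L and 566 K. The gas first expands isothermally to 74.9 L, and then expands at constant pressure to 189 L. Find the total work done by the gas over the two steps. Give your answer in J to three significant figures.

W_total ≈ 18900 J

Step 1 (isothermal): W = P₁V₁ ln(V₂/V₁) = (7677) ln(74.9/29.3) = 7205 J.
After step 1: P = 102.5 kPa, V = 74.9 L, T = 566 K.
Step 2 (isobaric): W = PΔV = (102.5 kPa)(189 − 74.9 L) = 11694 J.
W_total = 7205 + 11694 = 18899 J.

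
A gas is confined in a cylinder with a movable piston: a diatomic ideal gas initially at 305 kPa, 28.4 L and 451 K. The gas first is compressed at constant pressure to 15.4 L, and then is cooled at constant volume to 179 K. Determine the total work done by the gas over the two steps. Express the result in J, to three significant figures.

Step 1 (isobaric): W = PΔV = (305 kPa)(15.4 − 28.4 L) = -3965 J.
Step 2 (isochoric): W = 0 (constant volume).
W_total = -3965 + 0 = -3965 J.

W_total ≈ -3960 J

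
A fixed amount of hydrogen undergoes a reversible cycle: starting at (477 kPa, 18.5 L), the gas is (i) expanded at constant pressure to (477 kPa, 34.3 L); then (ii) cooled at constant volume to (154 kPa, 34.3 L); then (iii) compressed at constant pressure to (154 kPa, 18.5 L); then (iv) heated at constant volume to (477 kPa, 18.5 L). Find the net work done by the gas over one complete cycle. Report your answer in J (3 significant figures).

Constant-volume legs do no work.
W(i) = (477)(34.3 − 18.5) = 7537 J; W(iii) = (154)(18.5 − 34.3) = -2433 J.
W_net = 7537 − 2433 = 5103 J (the clockwise enclosed area).

W_net ≈ 5100 J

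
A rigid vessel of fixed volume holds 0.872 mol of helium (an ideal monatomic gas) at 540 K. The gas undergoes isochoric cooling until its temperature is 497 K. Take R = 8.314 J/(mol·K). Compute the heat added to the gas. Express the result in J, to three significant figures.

Q ≈ -468 J

Constant volume ⇒ W = 0, so Q = ΔU = nCᵥΔT with Cᵥ = 3R/2 = 12.47 J/(mol·K).
ΔU = (0.872)(12.47)(497 − 540) = -467.6 J.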